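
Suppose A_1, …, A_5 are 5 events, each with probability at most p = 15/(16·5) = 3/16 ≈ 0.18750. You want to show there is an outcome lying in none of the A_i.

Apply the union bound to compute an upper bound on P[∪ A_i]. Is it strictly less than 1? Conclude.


Union bound: P[∪_{i=1}^{5} A_i] ≤ Σ_i P[A_i] ≤ 5·p = 5·(3/16) = 15/16.
Numerically: 15/16 ≈ 0.93750.
Is 15/16 < 1? YES.
Since P[∪ A_i] ≤ 15/16 < 1, the complement has P[∩ A_i^c] ≥ 1 − 15/16 = 1/16 > 0, so some outcome avoids every A_i.

5·p = 15/16 ≈ 0.93750; existence CERTIFIED by the union bound.


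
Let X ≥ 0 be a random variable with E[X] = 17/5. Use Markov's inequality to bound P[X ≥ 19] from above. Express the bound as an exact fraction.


μ = E[X] = 17/5, a = 19.
Markov: P[X ≥ 19] ≤ μ/a = (17/5)/19 = 17/95.
Numerically: ≈ 0.17895.
(Since a = 19 > μ = 3.40000, the bound 17/95 is < 1 and informative.)

P[X ≥ 19] ≤ 17/95 ≈ 0.17895.


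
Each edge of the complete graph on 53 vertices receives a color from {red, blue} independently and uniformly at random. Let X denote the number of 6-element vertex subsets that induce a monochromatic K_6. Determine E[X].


Let X = Σ_S X_S over the C(53, 6) = 22957480 subsets S of size 6, where X_S = 1 if the K_6 on S is monochromatic.
For a fixed S, the K_6 on S has C(6, 2) = 15 edges. P[all 15 edges red] = (1/2)^15, and likewise for blue, so P[monochromatic] = 2·(1/2)^15 = 2^{1 − 15} = 1/16384.
Summing: E[X] = C(53, 6) · 2^{1 − 15} = 22957480 · 1/16384 = 2869685/2048.
Numerically: E[X] ≈ 1401.2134.

E[X] = C(53,6)·2^(1−C(6,2)) = 2869685/2048 ≈ 1401.2134.


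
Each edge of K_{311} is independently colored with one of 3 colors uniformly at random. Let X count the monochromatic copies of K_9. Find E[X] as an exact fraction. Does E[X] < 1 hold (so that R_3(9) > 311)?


E[X] = C(311, 9) · 3^{1 − 36} = 66733530156060130 · 3^{−35} = 66733530156060130/50031545098999707.
As a reduced fraction: E[X] = 66733530156060130/50031545098999707 ≈ 1.3338291.
Is E[X] < 1? NO.
Since E[X] ≥ 1, the first-moment bound is inconclusive at n = 311; it does NOT by itself certify R_3(9) > 311.

E[X] = 66733530156060130/50031545098999707 ≈ 1.3338291; E[X] ≥ 1; first-moment method inconclusive here.


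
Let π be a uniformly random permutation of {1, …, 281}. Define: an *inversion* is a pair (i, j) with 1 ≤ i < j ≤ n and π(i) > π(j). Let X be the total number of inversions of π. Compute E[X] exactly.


Write X = Σ X_I over the C(281, 2) = 39340 pairs i < j, with X_I the indicator of one inversion.
There are 39340 indicators.
For each fixed pair i < j, the values π(i) and π(j) are two distinct elements of {1, …, 281} in uniformly random order; by symmetry P[π(i) > π(j)] = 1/2.
By linearity: E[X] = 39340 · (1/2) = C(281, 2) · (1/2) = 39340/2 = 19670 ≈ 19670.000000.

E[X] = 19670 = 19670.000000.


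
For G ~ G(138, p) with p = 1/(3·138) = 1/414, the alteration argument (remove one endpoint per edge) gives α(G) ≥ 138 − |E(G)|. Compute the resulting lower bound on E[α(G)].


E[|E(G)|] = C(138, 2)·p = 9453 · (1/414) = 137/6.
E[α(G)] ≥ n − E[|E(G)|] = 138 − 137/6 = 691/6.
Numerically: ≈ 115.166667.
(This is only a lower bound; the true E[α(G)] may be larger.)

E[α(G)] ≥ 691/6 ≈ 115.166667.


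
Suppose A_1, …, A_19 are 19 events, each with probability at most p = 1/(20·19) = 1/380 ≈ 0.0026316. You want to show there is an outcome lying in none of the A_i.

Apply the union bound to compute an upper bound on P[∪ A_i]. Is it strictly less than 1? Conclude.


Union bound: P[∪_{i=1}^{19} A_i] ≤ Σ_i P[A_i] ≤ 19·p = 19·(1/380) = 1/20.
Numerically: 1/20 ≈ 0.0500000.
Is 1/20 < 1? YES.
Since P[∪ A_i] ≤ 1/20 < 1, the complement has P[∩ A_i^c] ≥ 1 − 1/20 = 19/20 > 0, so some outcome avoids every A_i.

19·p = 1/20 ≈ 0.0500000; existence CERTIFIED by the union bound.


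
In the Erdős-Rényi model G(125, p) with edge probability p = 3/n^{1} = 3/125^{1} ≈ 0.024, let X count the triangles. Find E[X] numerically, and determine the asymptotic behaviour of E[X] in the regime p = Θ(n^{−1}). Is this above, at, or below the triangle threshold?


Number of potential triangles: C(125, 3) = 317750.
Each occurs with probability p³ ≈ (0.024)³ ≈ 1.382400e-05.
By linearity: E[X] = C(125, 3)·p³ ≈ 317750 · 1.382400e-05 ≈ 4.3926.
Here α = 1, so p = 3/n is exactly at the triangle threshold p ~ 1/n. Asymptotically E[X] → c³/6 = 3³/6 = 9/2 ≈ 4.5000, a bounded constant. In this regime the triangle count is asymptotically Poisson(c³/6).

E[X] ≈ 4.3926; in regime p = Θ(1/n^{1}) E[X] stays bounded (at the triangle threshold p ~ 1/n).


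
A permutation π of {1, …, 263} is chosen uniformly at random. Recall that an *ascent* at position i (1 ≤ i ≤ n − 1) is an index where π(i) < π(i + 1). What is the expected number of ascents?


Write X = Σ X_I over i = 1, …, 262, with X_I the indicator of one ascent.
There are 262 indicators.
For each fixed i, the pair (π(i), π(i+1)) is a uniformly random ordered pair of distinct values from {1, …, 263}; by symmetry P[π(i) < π(i+1)] = 1/2.
By linearity: E[X] = 262 · (1/2) = (263 − 1) · (1/2) = 131 ≈ 131.000000.

E[X] = 131 = 131.000000.


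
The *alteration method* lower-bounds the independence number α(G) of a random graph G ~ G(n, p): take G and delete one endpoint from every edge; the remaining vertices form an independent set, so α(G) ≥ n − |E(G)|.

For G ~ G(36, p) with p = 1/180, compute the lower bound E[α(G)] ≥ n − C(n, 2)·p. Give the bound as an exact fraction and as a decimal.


E[|E(G)|] = C(36, 2)·p = 630 · (1/180) = 7/2.
E[α(G)] ≥ n − E[|E(G)|] = 36 − 7/2 = 65/2.
Numerically: ≈ 32.500000.
(This is only a lower bound; the true E[α(G)] may be larger.)

E[α(G)] ≥ 65/2 ≈ 32.500000.


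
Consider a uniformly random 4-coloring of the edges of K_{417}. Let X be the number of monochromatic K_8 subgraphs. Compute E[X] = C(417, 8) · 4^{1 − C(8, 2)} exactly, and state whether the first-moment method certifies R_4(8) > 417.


E[X] = C(417, 8) · 4^{1 − 28} = 21194845068522060 · 4^{−27} = 21194845068522060/18014398509481984.
As a reduced fraction: E[X] = 5298711267130515/4503599627370496 ≈ 1.1765502.
Is E[X] < 1? NO.
Since E[X] ≥ 1, the first-moment bound is inconclusive at n = 417; it does NOT by itself certify R_4(8) > 417.

E[X] = 5298711267130515/4503599627370496 ≈ 1.1765502; E[X] ≥ 1; first-moment method inconclusive here.


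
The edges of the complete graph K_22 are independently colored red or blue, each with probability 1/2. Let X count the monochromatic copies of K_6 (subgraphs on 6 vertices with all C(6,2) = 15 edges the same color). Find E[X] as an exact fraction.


Let X = Σ_S X_S over the C(22, 6) = 74613 subsets S of size 6, where X_S = 1 if the K_6 on S is monochromatic.
For a fixed S, the K_6 on S has C(6, 2) = 15 edges. P[all 15 edges red] = (1/2)^15, and likewise for blue, so P[monochromatic] = 2·(1/2)^15 = 2^{1 − 15} = 1/16384.
By linearity of expectation: E[X] = C(22, 6) · 2^{1 − 15} = 74613 · 1/16384 = 74613/16384.
Numerically: E[X] ≈ 4.5540.

E[X] = C(22,6)·2^(1−C(6,2)) = 74613/16384 ≈ 4.5540.


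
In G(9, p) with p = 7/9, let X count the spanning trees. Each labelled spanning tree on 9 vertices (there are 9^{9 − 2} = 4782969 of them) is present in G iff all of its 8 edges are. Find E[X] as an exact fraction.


K_9 has 9^{9 − 2} = 4782969 labelled spanning trees.
For each such spanning tree H, let X_H = 1 if all 8 edges of H are present in G. Then P[X_H = 1] = p^{8} = (7/9)^{8} = 5764801/43046721.
Summing the indicators: E[X] = Σ_H E[X_H] = 4782969 · p^{8} = 4782969 · 5764801/43046721 = 5764801/9.
Numerically: E[X] ≈ 6.4053e+05.

E[X] = 4782969 · (7/9)^{8} = 5764801/9 ≈ 6.4053e+05.


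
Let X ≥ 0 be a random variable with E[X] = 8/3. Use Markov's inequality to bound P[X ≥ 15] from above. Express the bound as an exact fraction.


μ = E[X] = 8/3, a = 15.
Markov: P[X ≥ 15] ≤ μ/a = (8/3)/15 = 8/45.
Numerically: ≈ 0.178.
(Since a = 15 > μ = 2.667, the bound 8/45 is < 1 and informative.)

P[X ≥ 15] ≤ 8/45 ≈ 0.178.


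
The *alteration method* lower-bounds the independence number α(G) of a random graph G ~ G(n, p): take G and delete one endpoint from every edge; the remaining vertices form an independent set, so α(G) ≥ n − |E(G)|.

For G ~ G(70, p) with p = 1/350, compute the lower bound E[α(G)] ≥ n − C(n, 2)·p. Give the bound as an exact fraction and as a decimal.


E[|E(G)|] = C(70, 2)·p = 2415 · (1/350) = 69/10.
E[α(G)] ≥ n − E[|E(G)|] = 70 − 69/10 = 631/10.
Numerically: ≈ 63.100000.
(This is only a lower bound; the true E[α(G)] may be larger.)

E[α(G)] ≥ 631/10 ≈ 63.100000.


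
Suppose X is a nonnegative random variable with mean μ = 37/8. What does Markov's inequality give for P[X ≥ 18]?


μ = E[X] = 37/8, a = 18.
Markov: P[X ≥ 18] ≤ μ/a = (37/8)/18 = 37/144.
Numerically: ≈ 0.2569.
(Since a = 18 > μ = 4.6250, the bound 37/144 is < 1 and informative.)

P[X ≥ 18] ≤ 37/144 ≈ 0.2569.


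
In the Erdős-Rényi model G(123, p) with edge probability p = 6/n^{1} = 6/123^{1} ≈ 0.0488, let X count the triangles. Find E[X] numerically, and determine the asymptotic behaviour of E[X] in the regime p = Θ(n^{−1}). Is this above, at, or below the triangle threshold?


Number of potential triangles: C(123, 3) = 302621.
Each occurs with probability p³ ≈ (0.0488)³ ≈ 1.16075e-04.
By linearity: E[X] = C(123, 3)·p³ ≈ 302621 · 1.16075e-04 ≈ 35.127.
Here α = 1, so p = 6/n is exactly at the triangle threshold p ~ 1/n. Asymptotically E[X] → c³/6 = 6³/6 = 36 ≈ 36.000, a bounded constant. In this regime the triangle count is asymptotically Poisson(c³/6).

E[X] ≈ 35.127; in regime p = Θ(1/n^{1}) E[X] stays bounded (at the triangle threshold p ~ 1/n).


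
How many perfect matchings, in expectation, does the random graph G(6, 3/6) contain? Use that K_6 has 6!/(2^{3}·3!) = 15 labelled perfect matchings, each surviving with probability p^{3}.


K_6 has 6!/(2^{3}·3!) = 15 labelled perfect matchings.
For each such perfect matching H, let X_H = 1 if all 3 edges of H are present in G. Then P[X_H = 1] = p^{3} = (1/2)^{3} = 1/8.
Summing the indicators: E[X] = Σ_H E[X_H] = 15 · p^{3} = 15 · 1/8 = 15/8.
Numerically: E[X] ≈ 1.88.

E[X] = 15 · (1/2)^{3} = 15/8 ≈ 1.88.


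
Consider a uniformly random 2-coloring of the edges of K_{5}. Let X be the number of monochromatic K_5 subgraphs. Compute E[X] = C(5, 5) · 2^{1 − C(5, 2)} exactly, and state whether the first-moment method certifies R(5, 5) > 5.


E[X] = C(5, 5) · 2^{1 − 10} = 1 · 2^{−9} = 1/512.
As a reduced fraction: E[X] = 1/512 ≈ 0.0019531.
Is E[X] < 1? YES.
Since E[X] < 1, there exists a 2-coloring of K_{5} with no monochromatic K_5; hence R(5, 5) > 5.

E[X] = 1/512 ≈ 0.0019531; E[X] < 1, so R(5, 5) > 5.


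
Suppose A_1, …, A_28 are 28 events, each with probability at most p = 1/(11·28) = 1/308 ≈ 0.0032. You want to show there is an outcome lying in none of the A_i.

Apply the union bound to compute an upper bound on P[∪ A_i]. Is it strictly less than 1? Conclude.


Union bound: P[∪_{i=1}^{28} A_i] ≤ Σ_i P[A_i] ≤ 28·p = 28·(1/308) = 1/11.
Numerically: 1/11 ≈ 0.0909.
Is 1/11 < 1? YES.
Since P[∪ A_i] ≤ 1/11 < 1, the complement has P[∩ A_i^c] ≥ 1 − 1/11 = 10/11 > 0, so some outcome avoids every A_i.

28·p = 1/11 ≈ 0.0909; existence CERTIFIED by the union bound.


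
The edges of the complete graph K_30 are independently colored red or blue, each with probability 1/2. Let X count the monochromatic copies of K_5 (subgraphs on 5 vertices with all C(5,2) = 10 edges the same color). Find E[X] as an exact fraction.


Let X = Σ_S X_S over the C(30, 5) = 142506 subsets S of size 5, where X_S = 1 if the K_5 on S is monochromatic.
For a fixed S, the K_5 on S has C(5, 2) = 10 edges. P[all 10 edges red] = (1/2)^10, and likewise for blue, so P[monochromatic] = 2·(1/2)^10 = 2^{1 − 10} = 1/512.
By linearity: E[X] = C(30, 5) · 2^{1 − 10} = 142506 · 1/512 = 71253/256.
Numerically: E[X] ≈ 278.332.

E[X] = C(30,5)·2^(1−C(5,2)) = 71253/256 ≈ 278.332.


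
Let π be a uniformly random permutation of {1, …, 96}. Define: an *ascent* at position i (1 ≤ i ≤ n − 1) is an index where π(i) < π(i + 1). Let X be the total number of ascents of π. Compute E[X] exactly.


Write X = Σ X_I over i = 1, …, 95, with X_I the indicator of one ascent.
There are 95 indicators.
For each fixed i, the pair (π(i), π(i+1)) is a uniformly random ordered pair of distinct values from {1, …, 96}; by symmetry P[π(i) < π(i+1)] = 1/2.
By linearity: E[X] = 95 · (1/2) = (96 − 1) · (1/2) = 95/2 ≈ 47.5000.

E[X] = 95/2 = 47.5000.


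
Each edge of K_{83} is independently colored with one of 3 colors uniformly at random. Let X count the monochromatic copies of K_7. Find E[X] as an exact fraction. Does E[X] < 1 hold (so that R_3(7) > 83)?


E[X] = C(83, 7) · 3^{1 − 21} = 4151918628 · 3^{−20} = 4151918628/3486784401.
As a reduced fraction: E[X] = 153774764/129140163 ≈ 1.1908.
Is E[X] < 1? NO.
Since E[X] ≥ 1, the first-moment bound is inconclusive at n = 83; it does NOT by itself certify R_3(7) > 83.

E[X] = 153774764/129140163 ≈ 1.1908; E[X] ≥ 1; first-moment method inconclusive here.


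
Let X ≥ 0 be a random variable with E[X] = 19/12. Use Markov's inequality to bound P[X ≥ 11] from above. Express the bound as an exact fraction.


μ = E[X] = 19/12, a = 11.
Markov: P[X ≥ 11] ≤ μ/a = (19/12)/11 = 19/132.
Numerically: ≈ 0.14394.
(Since a = 11 > μ = 1.58333, the bound 19/132 is < 1 and informative.)

P[X ≥ 11] ≤ 19/132 ≈ 0.14394.


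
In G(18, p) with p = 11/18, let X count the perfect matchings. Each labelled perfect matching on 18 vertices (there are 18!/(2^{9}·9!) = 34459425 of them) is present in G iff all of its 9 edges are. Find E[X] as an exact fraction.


K_18 has 18!/(2^{9}·9!) = 34459425 labelled perfect matchings.
For each such perfect matching H, let X_H = 1 if all 9 edges of H are present in G. Then P[X_H = 1] = p^{9} = (11/18)^{9} = 2357947691/198359290368.
Summing the indicators: E[X] = Σ_H E[X_H] = 34459425 · p^{9} = 34459425 · 2357947691/198359290368 = 1003129896443675/2448880128.
Numerically: E[X] ≈ 409628.

E[X] = 34459425 · (11/18)^{9} = 1003129896443675/2448880128 ≈ 409628.


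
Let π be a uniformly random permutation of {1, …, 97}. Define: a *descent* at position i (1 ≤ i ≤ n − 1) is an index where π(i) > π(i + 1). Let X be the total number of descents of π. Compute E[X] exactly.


Write X = Σ X_I over i = 1, …, 96, with X_I the indicator of one descent.
There are 96 indicators.
For each fixed i, the pair (π(i), π(i+1)) is a uniformly random ordered pair of distinct values from {1, …, 97}; by symmetry P[π(i) > π(i+1)] = 1/2.
By linearity: E[X] = 96 · (1/2) = (97 − 1) · (1/2) = 48 ≈ 48.000.

E[X] = 48 = 48.000.


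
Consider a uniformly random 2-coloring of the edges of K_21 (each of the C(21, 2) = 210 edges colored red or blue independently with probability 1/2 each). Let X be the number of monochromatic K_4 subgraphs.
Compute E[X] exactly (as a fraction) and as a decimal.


Let X = Σ_S X_S over the C(21, 4) = 5985 subsets S of size 4, where X_S = 1 if the K_4 on S is monochromatic.
For a fixed S, the K_4 on S has C(4, 2) = 6 edges. P[all 6 edges red] = (1/2)^6, and likewise for blue, so P[monochromatic] = 2·(1/2)^6 = 2^{1 − 6} = 1/32.
By linearity: E[X] = C(21, 4) · 2^{1 − 6} = 5985 · 1/32 = 5985/32.
Numerically: E[X] ≈ 187.03125.

E[X] = C(21,4)·2^(1−C(4,2)) = 5985/32 ≈ 187.03125.


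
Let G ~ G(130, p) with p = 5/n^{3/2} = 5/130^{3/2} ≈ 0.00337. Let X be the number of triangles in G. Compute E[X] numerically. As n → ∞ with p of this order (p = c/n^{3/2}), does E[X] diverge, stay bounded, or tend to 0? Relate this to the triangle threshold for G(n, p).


Number of potential triangles: C(130, 3) = 357760.
Each occurs with probability p³ ≈ (0.00337)³ ≈ 3.83853e-08.
By linearity: E[X] = C(130, 3)·p³ ≈ 357760 · 3.83853e-08 ≈ 0.014.
Since α = 3/2 > 1, p = c/n^{3/2} = o(1/n) is below the triangle threshold p ~ 1/n. Asymptotically E[X] ~ (c³/6)·n^{3(1−α)} = (5³/6)·n^{-1.5} → 0, so by Markov's inequality G has no triangles w.h.p.

E[X] ≈ 0.014; in regime p = Θ(1/n^{3/2}) E[X] tends to 0 (below the triangle threshold p ~ 1/n).


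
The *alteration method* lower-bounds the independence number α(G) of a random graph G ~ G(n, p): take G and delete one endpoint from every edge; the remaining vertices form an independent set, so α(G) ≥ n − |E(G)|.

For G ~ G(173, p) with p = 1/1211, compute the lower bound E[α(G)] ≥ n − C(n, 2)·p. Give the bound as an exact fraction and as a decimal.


E[|E(G)|] = C(173, 2)·p = 14878 · (1/1211) = 86/7.
E[α(G)] ≥ n − E[|E(G)|] = 173 − 86/7 = 1125/7.
Numerically: ≈ 160.71429.
(This is only a lower bound; the true E[α(G)] may be larger.)

E[α(G)] ≥ 1125/7 ≈ 160.71429.


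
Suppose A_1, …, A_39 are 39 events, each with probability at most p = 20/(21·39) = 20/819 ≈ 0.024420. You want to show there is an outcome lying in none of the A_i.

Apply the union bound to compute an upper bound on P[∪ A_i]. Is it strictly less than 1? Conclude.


Union bound: P[∪_{i=1}^{39} A_i] ≤ Σ_i P[A_i] ≤ 39·p = 39·(20/819) = 20/21.
Numerically: 20/21 ≈ 0.952381.
Is 20/21 < 1? YES.
Since P[∪ A_i] ≤ 20/21 < 1, the complement has P[∩ A_i^c] ≥ 1 − 20/21 = 1/21 > 0, so some outcome avoids every A_i.

39·p = 20/21 ≈ 0.952381; existence CERTIFIED by the union bound.


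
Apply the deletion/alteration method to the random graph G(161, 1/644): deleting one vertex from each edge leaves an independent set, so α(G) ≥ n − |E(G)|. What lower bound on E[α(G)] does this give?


E[|E(G)|] = C(161, 2)·p = 12880 · (1/644) = 20.
E[α(G)] ≥ n − E[|E(G)|] = 161 − 20 = 141.
Numerically: ≈ 141.000.
(This is only a lower bound; the true E[α(G)] may be larger.)

E[α(G)] ≥ 141 ≈ 141.000.


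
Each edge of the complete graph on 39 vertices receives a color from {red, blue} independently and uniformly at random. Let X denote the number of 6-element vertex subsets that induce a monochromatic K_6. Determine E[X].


Let X = Σ_S X_S over the C(39, 6) = 3262623 subsets S of size 6, where X_S = 1 if the K_6 on S is monochromatic.
For a fixed S, the K_6 on S has C(6, 2) = 15 edges. P[all 15 edges red] = (1/2)^15, and likewise for blue, so P[monochromatic] = 2·(1/2)^15 = 2^{1 − 15} = 1/16384.
By linearity of expectation: E[X] = C(39, 6) · 2^{1 − 15} = 3262623 · 1/16384 = 3262623/16384.
Numerically: E[X] ≈ 199.135.

E[X] = C(39,6)·2^(1−C(6,2)) = 3262623/16384 ≈ 199.135.


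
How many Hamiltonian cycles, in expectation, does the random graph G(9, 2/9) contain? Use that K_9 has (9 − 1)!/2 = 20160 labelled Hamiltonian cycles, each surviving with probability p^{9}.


K_9 has (9 − 1)!/2 = 20160 labelled Hamiltonian cycles.
For each such Hamiltonian cycle H, let X_H = 1 if all 9 edges of H are present in G. Then P[X_H = 1] = p^{9} = (2/9)^{9} = 512/387420489.
By linearity: E[X] = Σ_H E[X_H] = 20160 · p^{9} = 20160 · 512/387420489 = 1146880/43046721.
Numerically: E[X] ≈ 0.026643.

E[X] = 20160 · (2/9)^{9} = 1146880/43046721 ≈ 0.026643.


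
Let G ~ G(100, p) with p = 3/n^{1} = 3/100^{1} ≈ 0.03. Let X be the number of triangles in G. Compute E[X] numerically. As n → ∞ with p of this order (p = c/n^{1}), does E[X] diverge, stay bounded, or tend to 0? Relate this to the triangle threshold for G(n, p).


Number of potential triangles: C(100, 3) = 161700.
Each occurs with probability p³ ≈ (0.03)³ ≈ 2.70000e-05.
By linearity: E[X] = C(100, 3)·p³ ≈ 161700 · 2.70000e-05 ≈ 4.366.
Here α = 1, so p = 3/n is exactly at the triangle threshold p ~ 1/n. Asymptotically E[X] → c³/6 = 3³/6 = 9/2 ≈ 4.500, a bounded constant. In this regime the triangle count is asymptotically Poisson(c³/6).

E[X] ≈ 4.366; in regime p = Θ(1/n^{1}) E[X] stays bounded (at the triangle threshold p ~ 1/n).


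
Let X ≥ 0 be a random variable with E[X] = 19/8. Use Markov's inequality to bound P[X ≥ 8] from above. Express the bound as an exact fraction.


μ = E[X] = 19/8, a = 8.
Markov: P[X ≥ 8] ≤ μ/a = (19/8)/8 = 19/64.
Numerically: ≈ 0.2969.
(Since a = 8 > μ = 2.3750, the bound 19/64 is < 1 and informative.)

P[X ≥ 8] ≤ 19/64 ≈ 0.2969.


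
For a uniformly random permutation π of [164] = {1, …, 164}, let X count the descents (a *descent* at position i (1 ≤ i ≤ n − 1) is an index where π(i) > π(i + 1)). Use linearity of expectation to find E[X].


Write X = Σ X_I over i = 1, …, 163, with X_I the indicator of one descent.
There are 163 indicators.
For each fixed i, the pair (π(i), π(i+1)) is a uniformly random ordered pair of distinct values from {1, …, 164}; by symmetry P[π(i) > π(i+1)] = 1/2.
By linearity: E[X] = 163 · (1/2) = (164 − 1) · (1/2) = 163/2 ≈ 81.500000.

E[X] = 163/2 = 81.500000.


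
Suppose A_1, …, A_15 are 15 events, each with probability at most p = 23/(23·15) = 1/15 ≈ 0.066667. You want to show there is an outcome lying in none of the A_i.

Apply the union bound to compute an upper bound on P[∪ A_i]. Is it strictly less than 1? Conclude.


Union bound: P[∪_{i=1}^{15} A_i] ≤ Σ_i P[A_i] ≤ 15·p = 15·(1/15) = 1.
Numerically: 1 ≈ 1.000000.
Is 1 < 1? NO.
Since the bound 1 is ≥ 1, the union bound is uninformative here; it does NOT by itself certify existence.

15·p = 1 ≈ 1.000000; existence NOT certified by the union bound.


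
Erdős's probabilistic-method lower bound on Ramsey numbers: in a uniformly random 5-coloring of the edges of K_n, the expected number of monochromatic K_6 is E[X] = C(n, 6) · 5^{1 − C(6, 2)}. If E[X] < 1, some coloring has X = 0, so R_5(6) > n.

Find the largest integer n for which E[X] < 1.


We need C(n, 6) · 5^{1 − 15} < 1, i.e. C(n, 6) < 5^{15 − 1} = 6103515625.
Check values of n near the boundary:
  n = 125: C(125, 6) = 4690625500; 4690625500 < 6103515625? YES
  n = 126: C(126, 6) = 4925156775; 4925156775 < 6103515625? YES
  n = 127: C(127, 6) = 5169379425; 5169379425 < 6103515625? YES
  n = 128: C(128, 6) = 5423611200; 5423611200 < 6103515625? YES
  n = 129: C(129, 6) = 5688177600; 5688177600 < 6103515625? YES
  n = 130: C(130, 6) = 5963412000; 5963412000 < 6103515625? YES
  n = 131: C(131, 6) = 6249655776; 6249655776 < 6103515625? NO
  n = 132: C(132, 6) = 6547258432; 6547258432 < 6103515625? NO
  n = 133: C(133, 6) = 6856577728; 6856577728 < 6103515625? NO
The largest n with C(n, 6) < 6103515625 is n = 130 (where E[X] = 47707296/48828125 ≈ 0.9770454). Hence R_5(6) > 130, i.e. R_5(6) ≥ 131.

Largest n = 130; hence R_5(6) > 130.


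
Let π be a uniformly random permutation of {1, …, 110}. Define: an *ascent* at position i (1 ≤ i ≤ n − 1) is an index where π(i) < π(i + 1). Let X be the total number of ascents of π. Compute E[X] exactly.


Write X = Σ X_I over i = 1, …, 109, with X_I the indicator of one ascent.
There are 109 indicators.
For each fixed i, the pair (π(i), π(i+1)) is a uniformly random ordered pair of distinct values from {1, …, 110}; by symmetry P[π(i) < π(i+1)] = 1/2.
By linearity: E[X] = 109 · (1/2) = (110 − 1) · (1/2) = 109/2 ≈ 54.50000.

E[X] = 109/2 = 54.50000.


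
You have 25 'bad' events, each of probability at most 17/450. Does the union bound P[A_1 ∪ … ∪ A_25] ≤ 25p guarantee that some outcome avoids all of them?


Union bound: P[∪_{i=1}^{25} A_i] ≤ Σ_i P[A_i] ≤ 25·p = 25·(17/450) = 17/18.
Numerically: 17/18 ≈ 0.944444.
Is 17/18 < 1? YES.
Since P[∪ A_i] ≤ 17/18 < 1, the complement has P[∩ A_i^c] ≥ 1 − 17/18 = 1/18 > 0, so some outcome avoids every A_i.

25·p = 17/18 ≈ 0.944444; existence CERTIFIED by the union bound.


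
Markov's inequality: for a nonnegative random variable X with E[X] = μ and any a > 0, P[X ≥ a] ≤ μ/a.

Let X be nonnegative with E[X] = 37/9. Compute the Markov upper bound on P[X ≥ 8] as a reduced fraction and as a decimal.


μ = E[X] = 37/9, a = 8.
Markov: P[X ≥ 8] ≤ μ/a = (37/9)/8 = 37/72.
Numerically: ≈ 0.51389.
(Since a = 8 > μ = 4.11111, the bound 37/72 is < 1 and informative.)

P[X ≥ 8] ≤ 37/72 ≈ 0.51389.


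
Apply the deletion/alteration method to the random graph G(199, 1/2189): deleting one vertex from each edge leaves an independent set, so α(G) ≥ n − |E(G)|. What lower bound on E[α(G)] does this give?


E[|E(G)|] = C(199, 2)·p = 19701 · (1/2189) = 9.
E[α(G)] ≥ n − E[|E(G)|] = 199 − 9 = 190.
Numerically: ≈ 190.000.
(This is only a lower bound; the true E[α(G)] may be larger.)

E[α(G)] ≥ 190 ≈ 190.000.


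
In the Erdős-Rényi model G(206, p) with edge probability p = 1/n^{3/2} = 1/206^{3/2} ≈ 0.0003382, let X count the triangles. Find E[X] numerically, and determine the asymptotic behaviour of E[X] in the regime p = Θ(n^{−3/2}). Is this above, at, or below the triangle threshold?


Number of potential triangles: C(206, 3) = 1435820.
Each occurs with probability p³ ≈ (0.0003382)³ ≈ 3.868989e-11.
By linearity: E[X] = C(206, 3)·p³ ≈ 1435820 · 3.868989e-11 ≈ 0.0001.
Since α = 3/2 > 1, p = c/n^{3/2} = o(1/n) is below the triangle threshold p ~ 1/n. Asymptotically E[X] ~ (c³/6)·n^{3(1−α)} = (1³/6)·n^{-1.5} → 0, so by Markov's inequality G has no triangles w.h.p.

E[X] ≈ 0.0001; in regime p = Θ(1/n^{3/2}) E[X] tends to 0 (below the triangle threshold p ~ 1/n).


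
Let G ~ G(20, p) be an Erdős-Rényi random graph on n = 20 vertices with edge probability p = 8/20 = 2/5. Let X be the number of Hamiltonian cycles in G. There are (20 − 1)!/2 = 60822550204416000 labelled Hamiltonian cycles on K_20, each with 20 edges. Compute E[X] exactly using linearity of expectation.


K_20 has (20 − 1)!/2 = 60822550204416000 labelled Hamiltonian cycles.
For each such Hamiltonian cycle H, let X_H = 1 if all 20 edges of H are present in G. Then P[X_H = 1] = p^{20} = (2/5)^{20} = 1048576/95367431640625.
By linearity of expectation: E[X] = Σ_H E[X_H] = 60822550204416000 · p^{20} = 60822550204416000 · 1048576/95367431640625 = 510216531225165692928/762939453125.
Numerically: E[X] ≈ 6.6875e+08.

E[X] = 60822550204416000 · (2/5)^{20} = 510216531225165692928/762939453125 ≈ 6.6875e+08.


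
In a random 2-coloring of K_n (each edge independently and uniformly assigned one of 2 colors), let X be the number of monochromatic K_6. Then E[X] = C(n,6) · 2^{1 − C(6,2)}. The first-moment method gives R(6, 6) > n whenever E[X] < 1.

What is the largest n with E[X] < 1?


We need C(n, 6) · 2^{1 − 15} < 1, i.e. C(n, 6) < 2^{15 − 1} = 16384.
Check values of n near the boundary:
  n = 11: C(11, 6) = 462; 462 < 16384? YES
  n = 12: C(12, 6) = 924; 924 < 16384? YES
  n = 13: C(13, 6) = 1716; 1716 < 16384? YES
  n = 14: C(14, 6) = 3003; 3003 < 16384? YES
  n = 15: C(15, 6) = 5005; 5005 < 16384? YES
  n = 16: C(16, 6) = 8008; 8008 < 16384? YES
  n = 17: C(17, 6) = 12376; 12376 < 16384? YES
  n = 18: C(18, 6) = 18564; 18564 < 16384? NO
  n = 19: C(19, 6) = 27132; 27132 < 16384? NO
The largest n with C(n, 6) < 16384 is n = 17 (where E[X] = 1547/2048 ≈ 0.7553711). Hence R(6, 6) > 17, i.e. R(6, 6) ≥ 18.

Largest n = 17; hence R(6, 6) > 17.


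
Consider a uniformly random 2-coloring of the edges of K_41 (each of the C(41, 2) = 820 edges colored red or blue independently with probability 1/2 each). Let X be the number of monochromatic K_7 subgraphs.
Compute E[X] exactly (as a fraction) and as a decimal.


Let X = Σ_S X_S over the C(41, 7) = 22481940 subsets S of size 7, where X_S = 1 if the K_7 on S is monochromatic.
For a fixed S, the K_7 on S has C(7, 2) = 21 edges. P[all 21 edges red] = (1/2)^21, and likewise for blue, so P[monochromatic] = 2·(1/2)^21 = 2^{1 − 21} = 1/1048576.
By linearity: E[X] = C(41, 7) · 2^{1 − 21} = 22481940 · 1/1048576 = 5620485/262144.
Numerically: E[X] ≈ 21.440.

E[X] = C(41,7)·2^(1−C(7,2)) = 5620485/262144 ≈ 21.440.


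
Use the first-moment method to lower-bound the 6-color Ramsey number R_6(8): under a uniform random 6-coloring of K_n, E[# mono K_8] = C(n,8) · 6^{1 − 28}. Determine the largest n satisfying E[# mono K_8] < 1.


We need C(n, 8) · 6^{1 − 28} < 1, i.e. C(n, 8) < 6^{28 − 1} = 1023490369077469249536.
Check values of n near the boundary:
  n = 1589: C(1589, 8) = 990389025825605844438; 990389025825605844438 < 1023490369077469249536? YES
  n = 1590: C(1590, 8) = 995397314198933813310; 995397314198933813310 < 1023490369077469249536? YES
  n = 1591: C(1591, 8) = 1000427749141189953870; 1000427749141189953870 < 1023490369077469249536? YES
  n = 1592: C(1592, 8) = 1005480414540892933435; 1005480414540892933435 < 1023490369077469249536? YES
  n = 1593: C(1593, 8) = 1010555394551193970323; 1010555394551193970323 < 1023490369077469249536? YES
  n = 1594: C(1594, 8) = 1015652773590544255167; 1015652773590544255167 < 1023490369077469249536? YES
  n = 1595: C(1595, 8) = 1020772636343363633895; 1020772636343363633895 < 1023490369077469249536? YES
  n = 1596: C(1596, 8) = 1025915067760710553965; 1025915067760710553965 < 1023490369077469249536? NO
  n = 1597: C(1597, 8) = 1031080153060953275445; 1031080153060953275445 < 1023490369077469249536? NO
The largest n with C(n, 8) < 1023490369077469249536 is n = 1595 (where E[X] = 113419181815929292655/113721152119718805504 ≈ 0.9973446). Hence R_6(8) > 1595, i.e. R_6(8) ≥ 1596.

Largest n = 1595; hence R_6(8) > 1595.


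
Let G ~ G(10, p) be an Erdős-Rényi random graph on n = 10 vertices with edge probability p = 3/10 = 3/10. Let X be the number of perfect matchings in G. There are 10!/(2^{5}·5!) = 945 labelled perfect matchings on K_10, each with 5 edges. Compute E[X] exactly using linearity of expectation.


K_10 has 10!/(2^{5}·5!) = 945 labelled perfect matchings.
For each such perfect matching H, let X_H = 1 if all 5 edges of H are present in G. Then P[X_H = 1] = p^{5} = (3/10)^{5} = 243/100000.
By linearity of expectation: E[X] = Σ_H E[X_H] = 945 · p^{5} = 945 · 243/100000 = 45927/20000.
Numerically: E[X] ≈ 2.2963.

E[X] = 945 · (3/10)^{5} = 45927/20000 ≈ 2.2963.


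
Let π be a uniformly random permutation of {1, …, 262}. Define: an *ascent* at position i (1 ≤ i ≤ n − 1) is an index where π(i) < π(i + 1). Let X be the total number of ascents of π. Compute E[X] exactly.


Write X = Σ X_I over i = 1, …, 261, with X_I the indicator of one ascent.
There are 261 indicators.
For each fixed i, the pair (π(i), π(i+1)) is a uniformly random ordered pair of distinct values from {1, …, 262}; by symmetry P[π(i) < π(i+1)] = 1/2.
By linearity: E[X] = 261 · (1/2) = (262 − 1) · (1/2) = 261/2 ≈ 130.50000.

E[X] = 261/2 = 130.50000.


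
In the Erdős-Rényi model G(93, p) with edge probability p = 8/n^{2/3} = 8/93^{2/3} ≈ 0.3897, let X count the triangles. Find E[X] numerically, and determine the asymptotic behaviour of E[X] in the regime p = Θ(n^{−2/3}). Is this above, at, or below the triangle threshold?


Number of potential triangles: C(93, 3) = 129766.
Each occurs with probability p³ ≈ (0.3897)³ ≈ 5.919760e-02.
By linearity: E[X] = C(93, 3)·p³ ≈ 129766 · 5.919760e-02 ≈ 7681.8351.
Since α = 2/3 < 1, p = c/n^{2/3} ≫ 1/n is above the triangle threshold p ~ 1/n. Asymptotically E[X] ~ (c³/6)·n^{3(1−α)} = (8³/6)·n^{1} → ∞; triangles are abundant w.h.p.

E[X] ≈ 7681.8351; in regime p = Θ(1/n^{2/3}) E[X] diverges (above the triangle threshold p ~ 1/n).


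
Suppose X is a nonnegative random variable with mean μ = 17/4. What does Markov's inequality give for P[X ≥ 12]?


μ = E[X] = 17/4, a = 12.
Markov: P[X ≥ 12] ≤ μ/a = (17/4)/12 = 17/48.
Numerically: ≈ 0.3542.
(Since a = 12 > μ = 4.2500, the bound 17/48 is < 1 and informative.)

P[X ≥ 12] ≤ 17/48 ≈ 0.3542.


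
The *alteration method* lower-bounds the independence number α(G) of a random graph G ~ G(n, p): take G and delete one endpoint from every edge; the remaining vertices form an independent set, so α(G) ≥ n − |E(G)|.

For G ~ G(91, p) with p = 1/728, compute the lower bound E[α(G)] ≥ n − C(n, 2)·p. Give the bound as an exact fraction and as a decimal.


E[|E(G)|] = C(91, 2)·p = 4095 · (1/728) = 45/8.
E[α(G)] ≥ n − E[|E(G)|] = 91 − 45/8 = 683/8.
Numerically: ≈ 85.375.
(This is only a lower bound; the true E[α(G)] may be larger.)

E[α(G)] ≥ 683/8 ≈ 85.375.


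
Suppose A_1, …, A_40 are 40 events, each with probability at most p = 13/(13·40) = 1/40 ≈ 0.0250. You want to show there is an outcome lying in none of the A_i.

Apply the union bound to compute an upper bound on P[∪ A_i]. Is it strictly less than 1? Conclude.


Union bound: P[∪_{i=1}^{40} A_i] ≤ Σ_i P[A_i] ≤ 40·p = 40·(1/40) = 1.
Numerically: 1 ≈ 1.0000.
Is 1 < 1? NO.
Since the bound 1 is ≥ 1, the union bound is uninformative here; it does NOT by itself certify existence.

40·p = 1 ≈ 1.0000; existence NOT certified by the union bound.


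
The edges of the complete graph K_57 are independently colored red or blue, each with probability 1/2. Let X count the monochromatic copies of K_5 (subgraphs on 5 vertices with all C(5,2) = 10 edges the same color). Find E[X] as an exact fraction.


Let X = Σ_S X_S over the C(57, 5) = 4187106 subsets S of size 5, where X_S = 1 if the K_5 on S is monochromatic.
For a fixed S, the K_5 on S has C(5, 2) = 10 edges. P[all 10 edges red] = (1/2)^10, and likewise for blue, so P[monochromatic] = 2·(1/2)^10 = 2^{1 − 10} = 1/512.
By linearity of expectation: E[X] = C(57, 5) · 2^{1 − 10} = 4187106 · 1/512 = 2093553/256.
Numerically: E[X] ≈ 8177.941406.

E[X] = C(57,5)·2^(1−C(5,2)) = 2093553/256 ≈ 8177.941406.


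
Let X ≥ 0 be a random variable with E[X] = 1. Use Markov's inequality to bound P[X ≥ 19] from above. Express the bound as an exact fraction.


μ = E[X] = 1, a = 19.
Markov: P[X ≥ 19] ≤ μ/a = (1)/19 = 1/19.
Numerically: ≈ 0.052632.
(Since a = 19 > μ = 1.000000, the bound 1/19 is < 1 and informative.)

P[X ≥ 19] ≤ 1/19 ≈ 0.052632.


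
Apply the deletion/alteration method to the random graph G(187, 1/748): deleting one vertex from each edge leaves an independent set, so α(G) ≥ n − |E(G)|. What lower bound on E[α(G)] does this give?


E[|E(G)|] = C(187, 2)·p = 17391 · (1/748) = 93/4.
E[α(G)] ≥ n − E[|E(G)|] = 187 − 93/4 = 655/4.
Numerically: ≈ 163.75000.
(This is only a lower bound; the true E[α(G)] may be larger.)

E[α(G)] ≥ 655/4 ≈ 163.75000.


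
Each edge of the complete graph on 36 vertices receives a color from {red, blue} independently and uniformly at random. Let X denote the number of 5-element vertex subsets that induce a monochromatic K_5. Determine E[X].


Let X = Σ_S X_S over the C(36, 5) = 376992 subsets S of size 5, where X_S = 1 if the K_5 on S is monochromatic.
For a fixed S, the K_5 on S has C(5, 2) = 10 edges. P[all 10 edges red] = (1/2)^10, and likewise for blue, so P[monochromatic] = 2·(1/2)^10 = 2^{1 − 10} = 1/512.
By linearity: E[X] = C(36, 5) · 2^{1 − 10} = 376992 · 1/512 = 11781/16.
Numerically: E[X] ≈ 736.312.

E[X] = C(36,5)·2^(1−C(5,2)) = 11781/16 ≈ 736.312.


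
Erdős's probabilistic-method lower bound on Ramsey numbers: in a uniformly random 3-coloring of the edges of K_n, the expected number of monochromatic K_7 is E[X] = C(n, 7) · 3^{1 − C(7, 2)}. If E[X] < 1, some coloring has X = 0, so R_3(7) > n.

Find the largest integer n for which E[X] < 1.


We need C(n, 7) · 3^{1 − 21} < 1, i.e. C(n, 7) < 3^{21 − 1} = 3486784401.
Check values of n near the boundary:
  n = 75: C(75, 7) = 1984829850; 1984829850 < 3486784401? YES
  n = 76: C(76, 7) = 2186189400; 2186189400 < 3486784401? YES
  n = 77: C(77, 7) = 2404808340; 2404808340 < 3486784401? YES
  n = 78: C(78, 7) = 2641902120; 2641902120 < 3486784401? YES
  n = 79: C(79, 7) = 2898753715; 2898753715 < 3486784401? YES
  n = 80: C(80, 7) = 3176716400; 3176716400 < 3486784401? YES
  n = 81: C(81, 7) = 3477216600; 3477216600 < 3486784401? YES
  n = 82: C(82, 7) = 3801756816; 3801756816 < 3486784401? NO
The largest n with C(n, 7) < 3486784401 is n = 81 (where E[X] = 42928600/43046721 ≈ 0.997). Hence R_3(7) > 81, i.e. R_3(7) ≥ 82.

Largest n = 81; hence R_3(7) > 81.


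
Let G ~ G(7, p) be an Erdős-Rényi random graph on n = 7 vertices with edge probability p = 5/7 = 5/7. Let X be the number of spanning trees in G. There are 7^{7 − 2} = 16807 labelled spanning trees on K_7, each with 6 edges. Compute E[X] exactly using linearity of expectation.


K_7 has 7^{7 − 2} = 16807 labelled spanning trees.
For each such spanning tree H, let X_H = 1 if all 6 edges of H are present in G. Then P[X_H = 1] = p^{6} = (5/7)^{6} = 15625/117649.
By linearity of expectation: E[X] = Σ_H E[X_H] = 16807 · p^{6} = 16807 · 15625/117649 = 15625/7.
Numerically: E[X] ≈ 2232.

E[X] = 16807 · (5/7)^{6} = 15625/7 ≈ 2232.


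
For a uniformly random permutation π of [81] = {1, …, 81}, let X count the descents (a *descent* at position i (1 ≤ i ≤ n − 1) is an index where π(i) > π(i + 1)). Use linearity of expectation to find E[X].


Write X = Σ X_I over i = 1, …, 80, with X_I the indicator of one descent.
There are 80 indicators.
For each fixed i, the pair (π(i), π(i+1)) is a uniformly random ordered pair of distinct values from {1, …, 81}; by symmetry P[π(i) > π(i+1)] = 1/2.
By linearity: E[X] = 80 · (1/2) = (81 − 1) · (1/2) = 40 ≈ 40.0000.

E[X] = 40 = 40.0000.


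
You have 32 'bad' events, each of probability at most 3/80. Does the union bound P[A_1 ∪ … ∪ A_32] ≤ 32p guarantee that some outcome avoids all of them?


Union bound: P[∪_{i=1}^{32} A_i] ≤ Σ_i P[A_i] ≤ 32·p = 32·(3/80) = 6/5.
Numerically: 6/5 ≈ 1.20000.
Is 6/5 < 1? NO.
Since the bound 6/5 is ≥ 1, the union bound is uninformative here; it does NOT by itself certify existence.

32·p = 6/5 ≈ 1.20000; existence NOT certified by the union bound.


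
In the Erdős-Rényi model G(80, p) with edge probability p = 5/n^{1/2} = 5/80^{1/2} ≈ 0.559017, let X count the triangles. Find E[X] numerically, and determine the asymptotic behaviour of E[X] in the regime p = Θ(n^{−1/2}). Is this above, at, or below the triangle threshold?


Number of potential triangles: C(80, 3) = 82160.
Each occurs with probability p³ ≈ (0.559017)³ ≈ 1.74692811e-01.
By linearity: E[X] = C(80, 3)·p³ ≈ 82160 · 1.74692811e-01 ≈ 14352.761331.
Since α = 1/2 < 1, p = c/n^{1/2} ≫ 1/n is above the triangle threshold p ~ 1/n. Asymptotically E[X] ~ (c³/6)·n^{3(1−α)} = (5³/6)·n^{1.5} → ∞; triangles are abundant w.h.p.

E[X] ≈ 14352.761331; in regime p = Θ(1/n^{1/2}) E[X] diverges (above the triangle threshold p ~ 1/n).


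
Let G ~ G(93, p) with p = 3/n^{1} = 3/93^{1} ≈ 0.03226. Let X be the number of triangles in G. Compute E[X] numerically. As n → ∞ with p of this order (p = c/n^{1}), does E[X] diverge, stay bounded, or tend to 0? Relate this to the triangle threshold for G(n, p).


Number of potential triangles: C(93, 3) = 129766.
Each occurs with probability p³ ≈ (0.03226)³ ≈ 3.356718e-05.
By linearity: E[X] = C(93, 3)·p³ ≈ 129766 · 3.356718e-05 ≈ 4.3559.
Here α = 1, so p = 3/n is exactly at the triangle threshold p ~ 1/n. Asymptotically E[X] → c³/6 = 3³/6 = 9/2 ≈ 4.5000, a bounded constant. In this regime the triangle count is asymptotically Poisson(c³/6).

E[X] ≈ 4.3559; in regime p = Θ(1/n^{1}) E[X] stays bounded (at the triangle threshold p ~ 1/n).


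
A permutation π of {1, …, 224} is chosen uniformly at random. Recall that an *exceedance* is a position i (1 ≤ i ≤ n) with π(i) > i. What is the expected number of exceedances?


Write X = Σ_{i=1}^{224} X_i, where X_i = 1_{π(i) > i}.
For each fixed i, π(i) is uniform over {1, …, 224} (marginal of a uniform permutation), so P[π(i) > i] = (n − i)/n. Summing: Σ_{i=1}^{224} (n − i)/n = (0 + 1 + … + 223)/224 = 224(224 − 1)/(2·224) = (224 − 1)/2.
Hence E[X] = Σ_{i=1}^{224} (224 − i)/224 = 223/2 ≈ 111.5000.

E[X] = 223/2 = 111.5000.
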